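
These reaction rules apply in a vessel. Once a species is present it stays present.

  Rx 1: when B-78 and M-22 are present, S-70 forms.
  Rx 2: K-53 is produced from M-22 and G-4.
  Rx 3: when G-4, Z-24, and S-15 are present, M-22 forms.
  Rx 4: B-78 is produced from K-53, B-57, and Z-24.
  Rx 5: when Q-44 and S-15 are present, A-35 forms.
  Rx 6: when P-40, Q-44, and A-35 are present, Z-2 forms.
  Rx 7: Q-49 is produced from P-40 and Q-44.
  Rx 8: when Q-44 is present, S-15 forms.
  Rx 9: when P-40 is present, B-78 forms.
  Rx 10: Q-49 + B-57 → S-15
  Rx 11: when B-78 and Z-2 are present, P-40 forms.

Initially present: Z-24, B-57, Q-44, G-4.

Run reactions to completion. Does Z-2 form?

Z-2 would need P-40, Q-44, and A-35 (Rx 6), but P-40 never forms.

No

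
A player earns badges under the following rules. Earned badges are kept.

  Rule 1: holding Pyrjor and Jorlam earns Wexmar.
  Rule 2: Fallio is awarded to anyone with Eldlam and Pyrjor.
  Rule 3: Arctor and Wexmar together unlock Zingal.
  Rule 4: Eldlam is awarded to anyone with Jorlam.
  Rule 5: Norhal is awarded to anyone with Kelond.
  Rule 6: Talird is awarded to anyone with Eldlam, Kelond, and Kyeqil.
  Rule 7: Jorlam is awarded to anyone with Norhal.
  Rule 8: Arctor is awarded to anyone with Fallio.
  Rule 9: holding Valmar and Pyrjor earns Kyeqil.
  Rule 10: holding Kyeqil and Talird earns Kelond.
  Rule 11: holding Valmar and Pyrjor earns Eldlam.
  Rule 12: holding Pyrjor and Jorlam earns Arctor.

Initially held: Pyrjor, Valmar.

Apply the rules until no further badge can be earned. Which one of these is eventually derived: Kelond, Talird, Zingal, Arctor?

Arctor

With Valmar and Pyrjor, Eldlam is earned (Rule 11).
With Eldlam and Pyrjor, Fallio is earned (Rule 2).
With Fallio, Arctor is earned (Rule 8).
Talird would need Eldlam, Kelond, and Kyeqil (Rule 6), but Kelond is never earned. Zingal would need Arctor and Wexmar (Rule 3), but Wexmar is never earned. Kelond would need Kyeqil and Talird (Rule 10), but Talird is never earned.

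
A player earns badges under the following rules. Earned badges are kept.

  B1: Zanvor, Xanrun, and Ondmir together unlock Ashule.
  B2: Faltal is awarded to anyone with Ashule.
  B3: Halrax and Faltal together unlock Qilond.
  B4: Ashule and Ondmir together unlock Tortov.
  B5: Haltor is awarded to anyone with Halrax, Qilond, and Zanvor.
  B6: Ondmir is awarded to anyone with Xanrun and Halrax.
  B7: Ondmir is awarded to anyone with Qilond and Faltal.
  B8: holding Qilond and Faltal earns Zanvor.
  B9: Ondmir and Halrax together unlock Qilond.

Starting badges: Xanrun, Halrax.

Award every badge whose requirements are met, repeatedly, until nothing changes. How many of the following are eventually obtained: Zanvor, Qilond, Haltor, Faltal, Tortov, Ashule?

With Xanrun and Halrax, Ondmir is earned (B6).
With Ondmir and Halrax, Qilond is earned (B9).
Zanvor would need Qilond and Faltal (B8), but Faltal is never earned.
Qilond: reached.
Haltor would need Halrax, Qilond, and Zanvor (B5), but Zanvor is never earned.
Faltal would need Ashule (B2), but Ashule is never earned.
Tortov would need Ashule and Ondmir (B4), but Ashule is never earned.
Ashule would need Zanvor, Xanrun, and Ondmir (B1), but Zanvor is never earned.
Reached: Qilond — 1 of the 6.

1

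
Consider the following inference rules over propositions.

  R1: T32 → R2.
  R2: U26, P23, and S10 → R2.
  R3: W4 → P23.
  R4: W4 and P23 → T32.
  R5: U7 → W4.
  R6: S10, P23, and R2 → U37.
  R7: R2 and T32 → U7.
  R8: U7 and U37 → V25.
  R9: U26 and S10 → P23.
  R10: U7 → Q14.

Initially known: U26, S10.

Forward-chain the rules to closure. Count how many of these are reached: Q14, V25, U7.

Q14 would need U7 (R10), but U7 is never established.
V25 would need U7 and U37 (R8), but U7 is never established.
U7 would need R2 and T32 (R7), but T32 is never established.
None of the 3 are reached.

0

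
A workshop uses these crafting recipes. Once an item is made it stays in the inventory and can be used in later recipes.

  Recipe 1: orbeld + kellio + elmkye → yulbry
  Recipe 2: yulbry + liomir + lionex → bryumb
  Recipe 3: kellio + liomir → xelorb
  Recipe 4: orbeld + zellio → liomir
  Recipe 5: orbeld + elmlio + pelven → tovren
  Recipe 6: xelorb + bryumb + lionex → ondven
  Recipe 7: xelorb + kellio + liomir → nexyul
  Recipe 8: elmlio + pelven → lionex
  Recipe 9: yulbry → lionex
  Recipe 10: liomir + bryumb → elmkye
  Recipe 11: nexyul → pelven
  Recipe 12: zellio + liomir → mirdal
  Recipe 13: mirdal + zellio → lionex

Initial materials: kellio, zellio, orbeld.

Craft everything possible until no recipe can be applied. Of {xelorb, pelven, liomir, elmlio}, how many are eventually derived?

Using Recipe 4, orbeld and zellio make liomir.
Using Recipe 3, kellio and liomir make xelorb.
Using Recipe 7, xelorb, kellio, and liomir make nexyul.
Using Recipe 11, nexyul makes pelven.
xelorb: reached.
pelven: reached.
liomir: reached.
No rule produces elmlio, and it is not given.
Reached: xelorb, pelven, and liomir — 3 of the 4.

3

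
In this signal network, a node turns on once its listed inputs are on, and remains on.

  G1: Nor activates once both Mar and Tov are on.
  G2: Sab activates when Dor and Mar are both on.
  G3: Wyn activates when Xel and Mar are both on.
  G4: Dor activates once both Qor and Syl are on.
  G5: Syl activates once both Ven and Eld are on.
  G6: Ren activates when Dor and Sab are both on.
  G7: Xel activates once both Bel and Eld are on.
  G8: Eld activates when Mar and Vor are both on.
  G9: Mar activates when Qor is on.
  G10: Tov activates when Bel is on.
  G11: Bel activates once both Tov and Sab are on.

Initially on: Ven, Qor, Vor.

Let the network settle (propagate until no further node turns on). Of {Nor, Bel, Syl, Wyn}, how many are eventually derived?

1

Qor is on, so Mar activates (G9).
Mar and Vor are on, so Eld activates (G8).
G5: Ven and Eld on → Syl on.
Nor would need Mar and Tov (G1), but Tov never turns on.
Bel would need Tov and Sab (G11), but Tov never turns on.
Syl: reached.
Wyn would need Xel and Mar (G3), but Xel never turns on.
Reached: Syl — 1 of the 4.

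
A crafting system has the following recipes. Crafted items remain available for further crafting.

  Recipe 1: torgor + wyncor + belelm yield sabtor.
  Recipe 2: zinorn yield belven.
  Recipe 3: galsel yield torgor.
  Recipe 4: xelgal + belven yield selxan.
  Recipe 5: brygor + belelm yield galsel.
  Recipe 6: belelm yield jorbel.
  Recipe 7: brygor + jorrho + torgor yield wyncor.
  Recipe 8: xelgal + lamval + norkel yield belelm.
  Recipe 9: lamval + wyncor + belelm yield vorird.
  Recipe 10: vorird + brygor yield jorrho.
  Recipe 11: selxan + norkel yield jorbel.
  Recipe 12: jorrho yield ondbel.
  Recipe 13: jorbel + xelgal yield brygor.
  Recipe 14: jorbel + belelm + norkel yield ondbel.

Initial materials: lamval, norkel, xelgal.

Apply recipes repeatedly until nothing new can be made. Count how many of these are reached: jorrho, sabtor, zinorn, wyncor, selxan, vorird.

0

jorrho would need vorird and brygor (Recipe 10), but vorird is never obtained.
sabtor would need torgor, wyncor, and belelm (Recipe 1), but wyncor is never obtained.
No rule produces zinorn, and it is not given.
wyncor would need brygor, jorrho, and torgor (Recipe 7), but jorrho is never obtained.
selxan would need xelgal and belven (Recipe 4), but belven is never obtained.
vorird would need lamval, wyncor, and belelm (Recipe 9), but wyncor is never obtained.
None of the 6 are reached.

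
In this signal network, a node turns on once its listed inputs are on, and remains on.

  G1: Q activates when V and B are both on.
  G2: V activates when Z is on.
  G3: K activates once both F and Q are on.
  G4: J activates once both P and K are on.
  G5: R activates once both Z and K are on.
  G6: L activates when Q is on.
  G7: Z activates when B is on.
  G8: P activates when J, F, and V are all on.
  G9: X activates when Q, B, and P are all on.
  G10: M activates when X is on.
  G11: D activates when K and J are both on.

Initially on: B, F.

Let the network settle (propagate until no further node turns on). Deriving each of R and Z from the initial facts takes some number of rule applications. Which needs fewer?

Z

Z: B is on, so Z activates (G7). [1 rule application]
R: G7: B on → Z on. G2: Z on → V on. V and B are on, so Q activates (G1). G3: F and Q on → K on. G5: Z and K on → R on. [5 rule applications]
Z needs fewer.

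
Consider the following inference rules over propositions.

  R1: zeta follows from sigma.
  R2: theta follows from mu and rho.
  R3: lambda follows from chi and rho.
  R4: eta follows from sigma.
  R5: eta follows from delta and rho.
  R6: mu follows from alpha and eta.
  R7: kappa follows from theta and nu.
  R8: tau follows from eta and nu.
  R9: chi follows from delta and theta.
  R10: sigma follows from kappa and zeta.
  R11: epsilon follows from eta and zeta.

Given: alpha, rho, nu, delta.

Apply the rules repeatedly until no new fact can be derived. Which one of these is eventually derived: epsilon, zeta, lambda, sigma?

lambda

delta and rho hold, so eta follows (R5).
alpha and eta hold, so mu follows (R6).
From mu and rho, R2 gives theta.
From delta and theta, R9 gives chi.
From chi and rho, R3 gives lambda.
epsilon would need eta and zeta (R11), but zeta is never established. sigma would need kappa and zeta (R10), but zeta is never established. zeta would need sigma (R1), but sigma is never established.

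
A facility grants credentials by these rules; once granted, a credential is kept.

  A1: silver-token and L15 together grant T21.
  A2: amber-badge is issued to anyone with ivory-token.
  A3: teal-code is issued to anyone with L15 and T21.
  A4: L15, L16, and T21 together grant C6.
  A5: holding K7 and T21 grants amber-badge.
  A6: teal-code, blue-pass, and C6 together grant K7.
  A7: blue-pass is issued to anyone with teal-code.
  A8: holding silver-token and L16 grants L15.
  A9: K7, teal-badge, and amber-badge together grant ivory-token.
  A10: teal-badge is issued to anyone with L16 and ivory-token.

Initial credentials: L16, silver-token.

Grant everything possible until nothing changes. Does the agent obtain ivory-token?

ivory-token would need K7, teal-badge, and amber-badge (A9), but teal-badge is never granted.

No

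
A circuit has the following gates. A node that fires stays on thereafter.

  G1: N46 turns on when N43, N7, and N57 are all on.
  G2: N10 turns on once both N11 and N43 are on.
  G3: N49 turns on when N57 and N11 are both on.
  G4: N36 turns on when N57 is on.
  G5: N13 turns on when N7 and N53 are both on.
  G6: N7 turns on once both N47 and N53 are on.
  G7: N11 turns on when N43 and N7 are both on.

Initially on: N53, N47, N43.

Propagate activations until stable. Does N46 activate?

No

N46 would need N43, N7, and N57 (G1), but N57 never turns on.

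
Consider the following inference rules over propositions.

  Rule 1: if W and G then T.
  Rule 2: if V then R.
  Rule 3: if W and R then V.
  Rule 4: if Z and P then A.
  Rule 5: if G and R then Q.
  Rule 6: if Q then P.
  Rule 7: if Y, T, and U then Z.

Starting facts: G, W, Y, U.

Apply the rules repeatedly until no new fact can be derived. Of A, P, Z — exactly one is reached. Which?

From W and G, Rule 1 gives T.
From Y, T, and U, Rule 7 gives Z.
P would need Q (Rule 6), but Q is never established. A would need Z and P (Rule 4), but P is never established.

Z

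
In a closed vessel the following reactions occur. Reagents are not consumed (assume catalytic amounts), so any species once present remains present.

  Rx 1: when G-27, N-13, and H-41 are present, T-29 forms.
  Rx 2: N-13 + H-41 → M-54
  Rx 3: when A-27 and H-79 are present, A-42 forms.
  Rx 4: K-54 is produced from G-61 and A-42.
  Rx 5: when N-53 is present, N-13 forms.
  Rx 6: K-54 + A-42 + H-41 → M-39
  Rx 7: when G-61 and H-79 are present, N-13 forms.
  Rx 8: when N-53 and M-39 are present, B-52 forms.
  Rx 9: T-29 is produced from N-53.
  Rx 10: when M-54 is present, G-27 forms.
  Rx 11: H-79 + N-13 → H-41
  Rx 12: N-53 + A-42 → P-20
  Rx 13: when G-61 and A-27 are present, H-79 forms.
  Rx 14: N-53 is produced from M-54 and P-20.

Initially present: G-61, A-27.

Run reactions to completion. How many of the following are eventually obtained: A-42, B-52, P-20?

1

G-61 and A-27 present → H-79 forms (Rx 13).
A-27 and H-79 present → A-42 forms (Rx 3).
A-42: reached.
B-52 would need N-53 and M-39 (Rx 8), but N-53 never forms.
P-20 would need N-53 and A-42 (Rx 12), but N-53 never forms.
Reached: A-42 — 1 of the 3.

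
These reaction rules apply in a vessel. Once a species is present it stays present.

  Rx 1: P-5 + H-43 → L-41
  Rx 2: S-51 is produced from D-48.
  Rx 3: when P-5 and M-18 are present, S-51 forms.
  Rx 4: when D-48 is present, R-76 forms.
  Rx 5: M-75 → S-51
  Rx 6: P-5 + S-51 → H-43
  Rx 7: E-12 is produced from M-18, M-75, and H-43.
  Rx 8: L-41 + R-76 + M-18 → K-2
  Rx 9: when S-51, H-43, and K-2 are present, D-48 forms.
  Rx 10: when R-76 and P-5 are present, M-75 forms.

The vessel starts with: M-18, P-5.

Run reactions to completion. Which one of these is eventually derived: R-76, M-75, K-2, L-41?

P-5 and M-18 present → S-51 forms (Rx 3).
P-5 and S-51 present → H-43 forms (Rx 6).
P-5 and H-43 present → L-41 forms (Rx 1).
R-76 would need D-48 (Rx 4), but D-48 never forms. K-2 would need L-41, R-76, and M-18 (Rx 8), but R-76 never forms. M-75 would need R-76 and P-5 (Rx 10), but R-76 never forms.

L-41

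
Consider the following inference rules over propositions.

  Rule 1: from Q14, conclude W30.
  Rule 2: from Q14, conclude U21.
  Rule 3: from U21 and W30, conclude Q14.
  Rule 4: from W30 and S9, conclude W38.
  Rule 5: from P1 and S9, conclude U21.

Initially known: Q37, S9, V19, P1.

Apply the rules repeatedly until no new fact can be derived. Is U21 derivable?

Yes

From P1 and S9, Rule 5 gives U21.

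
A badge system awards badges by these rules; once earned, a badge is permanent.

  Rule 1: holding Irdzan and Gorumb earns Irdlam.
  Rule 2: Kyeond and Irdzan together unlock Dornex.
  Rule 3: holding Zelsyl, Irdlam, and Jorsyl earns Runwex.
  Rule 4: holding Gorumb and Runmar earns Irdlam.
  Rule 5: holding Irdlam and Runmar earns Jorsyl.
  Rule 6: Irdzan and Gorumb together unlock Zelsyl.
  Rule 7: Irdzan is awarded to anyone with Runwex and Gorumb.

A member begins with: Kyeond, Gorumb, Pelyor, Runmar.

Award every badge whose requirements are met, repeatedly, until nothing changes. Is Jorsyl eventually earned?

With Gorumb and Runmar, Irdlam is earned (Rule 4).
With Irdlam and Runmar, Jorsyl is earned (Rule 5).

Yes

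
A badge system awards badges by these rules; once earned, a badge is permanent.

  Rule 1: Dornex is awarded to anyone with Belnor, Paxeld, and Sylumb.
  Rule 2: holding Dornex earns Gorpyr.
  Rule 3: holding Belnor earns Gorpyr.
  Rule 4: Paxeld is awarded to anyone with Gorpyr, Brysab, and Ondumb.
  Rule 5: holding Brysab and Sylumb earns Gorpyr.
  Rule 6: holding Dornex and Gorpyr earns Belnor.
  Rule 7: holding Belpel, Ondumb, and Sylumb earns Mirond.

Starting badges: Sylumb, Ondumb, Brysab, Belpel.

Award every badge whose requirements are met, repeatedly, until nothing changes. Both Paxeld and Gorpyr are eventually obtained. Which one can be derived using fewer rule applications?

Gorpyr: With Brysab and Sylumb, Gorpyr is earned (Rule 5). [1 rule application]
Paxeld: With Brysab and Sylumb, Gorpyr is earned (Rule 5). With Gorpyr, Brysab, and Ondumb, Paxeld is earned (Rule 4). [2 rule applications]
Gorpyr needs fewer.

Gorpyr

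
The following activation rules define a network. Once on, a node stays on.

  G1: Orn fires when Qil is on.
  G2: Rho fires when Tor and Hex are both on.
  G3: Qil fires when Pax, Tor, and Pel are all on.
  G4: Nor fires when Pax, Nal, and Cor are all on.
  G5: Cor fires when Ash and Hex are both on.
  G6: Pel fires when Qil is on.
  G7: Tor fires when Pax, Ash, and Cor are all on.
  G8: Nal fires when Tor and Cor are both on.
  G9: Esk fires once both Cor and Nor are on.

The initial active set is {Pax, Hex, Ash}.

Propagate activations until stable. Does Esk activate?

Ash and Hex are on, so Cor fires (G5).
G7: Pax, Ash, and Cor on → Tor on.
Tor and Cor are on, so Nal fires (G8).
G4: Pax, Nal, and Cor on → Nor on.
G9: Cor and Nor on → Esk on.

Yes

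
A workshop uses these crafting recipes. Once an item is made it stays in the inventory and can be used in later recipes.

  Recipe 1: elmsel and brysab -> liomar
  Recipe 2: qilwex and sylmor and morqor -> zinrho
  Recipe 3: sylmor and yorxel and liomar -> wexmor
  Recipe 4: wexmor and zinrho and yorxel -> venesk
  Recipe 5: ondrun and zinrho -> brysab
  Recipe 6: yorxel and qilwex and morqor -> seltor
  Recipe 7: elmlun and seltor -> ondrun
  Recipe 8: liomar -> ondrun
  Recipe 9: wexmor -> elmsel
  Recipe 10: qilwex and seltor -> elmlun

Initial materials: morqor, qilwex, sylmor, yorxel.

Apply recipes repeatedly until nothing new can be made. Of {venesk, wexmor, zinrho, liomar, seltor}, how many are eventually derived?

qilwex and sylmor and morqor -> zinrho (Recipe 2).
Using Recipe 6, yorxel, qilwex, and morqor make seltor.
venesk would need wexmor, zinrho, and yorxel (Recipe 4), but wexmor is never obtained.
wexmor would need sylmor, yorxel, and liomar (Recipe 3), but liomar is never obtained.
zinrho: reached.
liomar would need elmsel and brysab (Recipe 1), but elmsel is never obtained.
seltor: reached.
Reached: zinrho and seltor — 2 of the 5.

2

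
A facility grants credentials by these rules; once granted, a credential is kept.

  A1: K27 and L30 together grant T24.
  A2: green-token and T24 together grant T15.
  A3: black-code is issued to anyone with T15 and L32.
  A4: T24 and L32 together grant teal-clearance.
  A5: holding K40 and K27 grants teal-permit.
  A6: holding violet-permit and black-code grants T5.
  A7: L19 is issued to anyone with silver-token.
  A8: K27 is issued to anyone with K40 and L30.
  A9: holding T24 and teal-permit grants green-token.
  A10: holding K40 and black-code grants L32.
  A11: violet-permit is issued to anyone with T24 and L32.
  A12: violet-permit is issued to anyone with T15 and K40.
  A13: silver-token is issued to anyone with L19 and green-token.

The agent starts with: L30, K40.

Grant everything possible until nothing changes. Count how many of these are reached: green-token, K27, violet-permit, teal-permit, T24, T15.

Holding K40 and L30 grants K27 (A8).
Holding K40 and K27 grants teal-permit (A5).
Holding K27 and L30 grants T24 (A1).
Holding T24 and teal-permit grants green-token (A9).
Holding green-token and T24 grants T15 (A2).
Holding T15 and K40 grants violet-permit (A12).
green-token: reached.
K27: reached.
violet-permit: reached.
teal-permit: reached.
T24: reached.
T15: reached.
All 6 are reached.

6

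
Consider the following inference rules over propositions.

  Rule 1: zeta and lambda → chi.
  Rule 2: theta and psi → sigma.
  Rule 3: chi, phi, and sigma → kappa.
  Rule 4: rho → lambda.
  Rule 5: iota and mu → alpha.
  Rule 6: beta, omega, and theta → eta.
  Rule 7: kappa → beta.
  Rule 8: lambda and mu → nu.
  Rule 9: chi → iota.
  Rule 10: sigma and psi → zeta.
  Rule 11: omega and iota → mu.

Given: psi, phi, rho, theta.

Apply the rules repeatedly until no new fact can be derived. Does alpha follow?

No

alpha would need iota and mu (Rule 5), but mu is never established.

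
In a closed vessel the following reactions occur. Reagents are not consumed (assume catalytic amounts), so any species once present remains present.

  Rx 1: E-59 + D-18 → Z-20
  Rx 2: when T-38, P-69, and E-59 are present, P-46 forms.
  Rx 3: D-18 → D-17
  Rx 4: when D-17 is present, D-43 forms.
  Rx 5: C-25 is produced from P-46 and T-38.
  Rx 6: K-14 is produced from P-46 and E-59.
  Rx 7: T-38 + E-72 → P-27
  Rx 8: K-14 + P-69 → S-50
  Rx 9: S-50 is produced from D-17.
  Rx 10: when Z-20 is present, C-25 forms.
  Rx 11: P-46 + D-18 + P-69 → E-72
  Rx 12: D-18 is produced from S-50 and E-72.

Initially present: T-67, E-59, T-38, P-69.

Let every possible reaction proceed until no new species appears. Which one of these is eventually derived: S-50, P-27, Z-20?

S-50

T-38, P-69, and E-59 present → P-46 forms (Rx 2).
P-46 and E-59 present → K-14 forms (Rx 6).
K-14 and P-69 present → S-50 forms (Rx 8).
Z-20 would need E-59 and D-18 (Rx 1), but D-18 never forms. P-27 would need T-38 and E-72 (Rx 7), but E-72 never forms.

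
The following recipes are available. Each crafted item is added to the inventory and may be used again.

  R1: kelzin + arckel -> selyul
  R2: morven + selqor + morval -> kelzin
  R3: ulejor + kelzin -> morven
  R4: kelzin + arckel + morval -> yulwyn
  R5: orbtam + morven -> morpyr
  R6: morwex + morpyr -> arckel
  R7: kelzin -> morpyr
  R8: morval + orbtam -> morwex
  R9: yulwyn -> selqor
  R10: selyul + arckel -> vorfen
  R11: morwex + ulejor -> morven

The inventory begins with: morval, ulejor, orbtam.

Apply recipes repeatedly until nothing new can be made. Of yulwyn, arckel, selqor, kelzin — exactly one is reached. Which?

arckel

morval + orbtam -> morwex (R8).
morwex + ulejor -> morven (R11).
orbtam + morven -> morpyr (R5).
Using R6, morwex and morpyr make arckel.
kelzin would need morven, selqor, and morval (R2), but selqor is never obtained. yulwyn would need kelzin, arckel, and morval (R4), but kelzin is never obtained. selqor would need yulwyn (R9), but yulwyn is never obtained.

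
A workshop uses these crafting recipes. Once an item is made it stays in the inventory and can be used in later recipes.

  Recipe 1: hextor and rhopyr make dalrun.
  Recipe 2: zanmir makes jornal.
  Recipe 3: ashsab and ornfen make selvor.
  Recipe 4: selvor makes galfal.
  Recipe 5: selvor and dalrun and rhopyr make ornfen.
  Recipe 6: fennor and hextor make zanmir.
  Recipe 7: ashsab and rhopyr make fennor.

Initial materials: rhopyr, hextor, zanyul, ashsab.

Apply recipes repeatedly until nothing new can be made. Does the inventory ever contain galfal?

galfal would need selvor (Recipe 4), but selvor is never obtained.

No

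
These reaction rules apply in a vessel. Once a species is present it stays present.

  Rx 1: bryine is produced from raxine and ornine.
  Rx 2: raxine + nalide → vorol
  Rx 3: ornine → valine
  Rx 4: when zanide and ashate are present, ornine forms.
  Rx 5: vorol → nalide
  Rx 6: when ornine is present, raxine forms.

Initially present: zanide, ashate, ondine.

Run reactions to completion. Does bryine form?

zanide and ashate present → ornine forms (Rx 4).
ornine present → raxine forms (Rx 6).
raxine and ornine present → bryine forms (Rx 1).

Yes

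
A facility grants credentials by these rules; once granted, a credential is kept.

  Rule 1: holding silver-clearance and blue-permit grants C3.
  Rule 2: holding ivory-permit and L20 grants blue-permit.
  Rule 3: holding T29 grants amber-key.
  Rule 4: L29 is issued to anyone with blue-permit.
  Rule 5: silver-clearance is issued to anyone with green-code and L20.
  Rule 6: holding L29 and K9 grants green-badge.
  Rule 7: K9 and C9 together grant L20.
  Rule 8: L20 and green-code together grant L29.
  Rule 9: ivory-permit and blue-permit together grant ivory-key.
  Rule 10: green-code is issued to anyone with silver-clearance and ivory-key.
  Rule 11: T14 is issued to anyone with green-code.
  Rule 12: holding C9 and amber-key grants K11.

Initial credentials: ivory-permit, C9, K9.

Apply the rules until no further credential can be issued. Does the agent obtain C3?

C3 would need silver-clearance and blue-permit (Rule 1), but silver-clearance is never granted.

No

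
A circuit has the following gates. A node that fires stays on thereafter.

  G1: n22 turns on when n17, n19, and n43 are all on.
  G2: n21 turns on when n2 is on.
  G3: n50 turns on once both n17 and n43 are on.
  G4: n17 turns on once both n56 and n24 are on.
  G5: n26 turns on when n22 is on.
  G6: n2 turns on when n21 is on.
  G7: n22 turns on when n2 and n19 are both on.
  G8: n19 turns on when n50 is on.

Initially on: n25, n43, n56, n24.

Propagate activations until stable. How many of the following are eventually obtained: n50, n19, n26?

3

G4: n56 and n24 on → n17 on.
n17 and n43 are on, so n50 turns on (G3).
n50 is on, so n19 turns on (G8).
n17, n19, and n43 are on, so n22 turns on (G1).
n22 is on, so n26 turns on (G5).
n50: reached.
n19: reached.
n26: reached.
All 3 are reached.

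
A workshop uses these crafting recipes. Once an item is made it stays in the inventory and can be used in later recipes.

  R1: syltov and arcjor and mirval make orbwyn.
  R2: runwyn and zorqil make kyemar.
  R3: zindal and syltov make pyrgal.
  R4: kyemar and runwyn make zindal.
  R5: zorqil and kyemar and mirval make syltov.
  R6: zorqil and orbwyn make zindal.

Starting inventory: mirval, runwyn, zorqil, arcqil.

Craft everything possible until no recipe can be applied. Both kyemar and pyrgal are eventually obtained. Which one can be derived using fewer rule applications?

kyemar: Using R2, runwyn and zorqil make kyemar. [1 rule application]
pyrgal: Using R2, runwyn and zorqil make kyemar. Using R5, zorqil, kyemar, and mirval make syltov. Using R4, kyemar and runwyn make zindal. zindal and syltov → pyrgal (R3). [4 rule applications]
kyemar needs fewer.

kyemar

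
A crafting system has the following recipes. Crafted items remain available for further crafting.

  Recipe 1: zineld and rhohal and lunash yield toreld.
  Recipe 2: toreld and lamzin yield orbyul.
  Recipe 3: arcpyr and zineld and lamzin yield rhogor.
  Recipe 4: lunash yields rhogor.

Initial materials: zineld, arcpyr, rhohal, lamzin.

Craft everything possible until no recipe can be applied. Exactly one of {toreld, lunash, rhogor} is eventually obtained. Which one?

rhogor

Using Recipe 3, arcpyr, zineld, and lamzin make rhogor.
toreld would need zineld, rhohal, and lunash (Recipe 1), but lunash is never obtained. No rule produces lunash, and it is not given.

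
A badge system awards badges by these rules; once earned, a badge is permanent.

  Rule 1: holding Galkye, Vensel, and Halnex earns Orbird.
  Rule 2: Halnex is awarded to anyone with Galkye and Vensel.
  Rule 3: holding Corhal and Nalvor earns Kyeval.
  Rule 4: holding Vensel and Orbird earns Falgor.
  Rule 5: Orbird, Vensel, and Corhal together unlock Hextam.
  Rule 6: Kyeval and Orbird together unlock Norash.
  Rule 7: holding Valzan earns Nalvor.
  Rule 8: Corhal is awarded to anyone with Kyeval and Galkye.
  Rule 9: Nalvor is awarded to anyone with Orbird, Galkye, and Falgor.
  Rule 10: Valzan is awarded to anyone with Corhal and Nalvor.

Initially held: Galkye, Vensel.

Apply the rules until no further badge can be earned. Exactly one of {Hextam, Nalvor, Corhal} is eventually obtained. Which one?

Nalvor

With Galkye and Vensel, Halnex is earned (Rule 2).
With Galkye, Vensel, and Halnex, Orbird is earned (Rule 1).
With Vensel and Orbird, Falgor is earned (Rule 4).
With Orbird, Galkye, and Falgor, Nalvor is earned (Rule 9).
Hextam would need Orbird, Vensel, and Corhal (Rule 5), but Corhal is never earned. Corhal would need Kyeval and Galkye (Rule 8), but Kyeval is never earned.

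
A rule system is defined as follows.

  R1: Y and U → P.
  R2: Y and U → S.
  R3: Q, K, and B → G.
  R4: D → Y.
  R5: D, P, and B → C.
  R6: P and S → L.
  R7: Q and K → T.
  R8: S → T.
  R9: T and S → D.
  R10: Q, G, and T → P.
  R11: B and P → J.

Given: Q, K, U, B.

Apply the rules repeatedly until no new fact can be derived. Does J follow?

Yes

Q and K hold, so T follows (R7).
Q, K, and B hold, so G follows (R3).
Q, G, and T hold, so P follows (R10).
B and P hold, so J follows (R11).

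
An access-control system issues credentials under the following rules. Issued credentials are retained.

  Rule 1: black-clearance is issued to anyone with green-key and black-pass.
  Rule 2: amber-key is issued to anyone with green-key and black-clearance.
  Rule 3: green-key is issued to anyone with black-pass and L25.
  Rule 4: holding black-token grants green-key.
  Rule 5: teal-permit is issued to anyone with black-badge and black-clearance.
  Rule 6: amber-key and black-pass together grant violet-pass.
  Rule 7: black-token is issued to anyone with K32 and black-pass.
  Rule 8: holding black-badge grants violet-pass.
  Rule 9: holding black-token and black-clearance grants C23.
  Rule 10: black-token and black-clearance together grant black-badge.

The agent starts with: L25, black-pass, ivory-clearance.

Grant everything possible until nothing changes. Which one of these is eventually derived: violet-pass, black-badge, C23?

violet-pass

Holding black-pass and L25 grants green-key (Rule 3).
Holding green-key and black-pass grants black-clearance (Rule 1).
Holding green-key and black-clearance grants amber-key (Rule 2).
Holding amber-key and black-pass grants violet-pass (Rule 6).
black-badge would need black-token and black-clearance (Rule 10), but black-token is never granted. C23 would need black-token and black-clearance (Rule 9), but black-token is never granted.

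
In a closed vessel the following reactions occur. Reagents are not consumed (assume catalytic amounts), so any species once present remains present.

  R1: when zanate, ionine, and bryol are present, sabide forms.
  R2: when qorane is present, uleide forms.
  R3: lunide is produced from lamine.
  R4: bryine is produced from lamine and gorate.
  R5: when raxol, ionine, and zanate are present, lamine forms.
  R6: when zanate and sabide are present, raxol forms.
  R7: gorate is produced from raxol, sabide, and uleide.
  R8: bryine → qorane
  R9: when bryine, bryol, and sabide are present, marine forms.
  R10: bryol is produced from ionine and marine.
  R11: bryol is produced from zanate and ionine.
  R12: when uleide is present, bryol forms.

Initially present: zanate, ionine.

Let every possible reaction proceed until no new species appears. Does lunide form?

Yes

zanate and ionine present → bryol forms (R11).
zanate, ionine, and bryol present → sabide forms (R1).
zanate and sabide present → raxol forms (R6).
raxol, ionine, and zanate present → lamine forms (R5).
lamine present → lunide forms (R3).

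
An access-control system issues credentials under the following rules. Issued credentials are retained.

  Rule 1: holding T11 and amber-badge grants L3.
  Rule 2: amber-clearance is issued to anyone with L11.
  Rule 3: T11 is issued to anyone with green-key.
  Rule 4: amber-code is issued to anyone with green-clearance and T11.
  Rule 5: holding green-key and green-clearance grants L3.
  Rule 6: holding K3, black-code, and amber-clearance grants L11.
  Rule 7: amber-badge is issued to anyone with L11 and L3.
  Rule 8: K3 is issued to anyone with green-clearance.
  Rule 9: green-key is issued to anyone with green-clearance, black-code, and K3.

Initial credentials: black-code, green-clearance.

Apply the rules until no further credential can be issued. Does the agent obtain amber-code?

Holding green-clearance grants K3 (Rule 8).
Holding green-clearance, black-code, and K3 grants green-key (Rule 9).
Holding green-key grants T11 (Rule 3).
Holding green-clearance and T11 grants amber-code (Rule 4).

Yes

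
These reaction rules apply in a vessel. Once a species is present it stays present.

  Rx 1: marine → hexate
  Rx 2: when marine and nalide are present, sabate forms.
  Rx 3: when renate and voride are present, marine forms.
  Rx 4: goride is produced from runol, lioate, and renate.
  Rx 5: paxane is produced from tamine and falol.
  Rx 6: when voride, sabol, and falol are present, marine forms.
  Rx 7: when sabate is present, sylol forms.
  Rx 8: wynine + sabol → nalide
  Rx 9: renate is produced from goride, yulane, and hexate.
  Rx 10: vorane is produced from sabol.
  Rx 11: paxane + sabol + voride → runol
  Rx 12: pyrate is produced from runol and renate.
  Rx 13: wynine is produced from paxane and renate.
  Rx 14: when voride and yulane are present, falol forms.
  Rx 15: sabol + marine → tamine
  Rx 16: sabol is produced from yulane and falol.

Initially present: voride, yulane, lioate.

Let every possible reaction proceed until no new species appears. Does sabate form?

No

sabate would need marine and nalide (Rx 2), but nalide never forms.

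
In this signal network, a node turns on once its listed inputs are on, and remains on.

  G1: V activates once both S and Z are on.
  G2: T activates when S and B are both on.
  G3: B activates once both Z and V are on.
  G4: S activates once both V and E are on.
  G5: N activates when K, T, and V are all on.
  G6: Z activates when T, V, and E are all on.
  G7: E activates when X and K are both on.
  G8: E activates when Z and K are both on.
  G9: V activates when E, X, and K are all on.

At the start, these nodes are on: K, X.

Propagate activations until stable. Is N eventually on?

N would need K, T, and V (G5), but T never turns on.

No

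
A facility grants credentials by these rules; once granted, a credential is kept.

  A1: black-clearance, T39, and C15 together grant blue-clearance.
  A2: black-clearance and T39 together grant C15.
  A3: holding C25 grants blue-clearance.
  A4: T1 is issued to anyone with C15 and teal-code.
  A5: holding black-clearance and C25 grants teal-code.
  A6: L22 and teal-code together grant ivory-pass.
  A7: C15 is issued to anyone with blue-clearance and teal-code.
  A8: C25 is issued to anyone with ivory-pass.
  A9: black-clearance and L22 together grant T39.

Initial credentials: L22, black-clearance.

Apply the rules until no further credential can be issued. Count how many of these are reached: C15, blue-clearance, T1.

Holding black-clearance and L22 grants T39 (A9).
Holding black-clearance and T39 grants C15 (A2).
Holding black-clearance, T39, and C15 grants blue-clearance (A1).
C15: reached.
blue-clearance: reached.
T1 would need C15 and teal-code (A4), but teal-code is never granted.
Reached: C15 and blue-clearance — 2 of the 3.

2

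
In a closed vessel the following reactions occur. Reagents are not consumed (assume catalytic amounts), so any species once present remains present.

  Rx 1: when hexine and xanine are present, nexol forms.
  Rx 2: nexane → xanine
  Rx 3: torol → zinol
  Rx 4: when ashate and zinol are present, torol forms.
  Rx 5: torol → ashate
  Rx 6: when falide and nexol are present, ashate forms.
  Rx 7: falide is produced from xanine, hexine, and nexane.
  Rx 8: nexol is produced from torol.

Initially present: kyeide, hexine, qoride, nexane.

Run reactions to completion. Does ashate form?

nexane present → xanine forms (Rx 2).
xanine, hexine, and nexane present → falide forms (Rx 7).
hexine and xanine present → nexol forms (Rx 1).
falide and nexol present → ashate forms (Rx 6).

Yes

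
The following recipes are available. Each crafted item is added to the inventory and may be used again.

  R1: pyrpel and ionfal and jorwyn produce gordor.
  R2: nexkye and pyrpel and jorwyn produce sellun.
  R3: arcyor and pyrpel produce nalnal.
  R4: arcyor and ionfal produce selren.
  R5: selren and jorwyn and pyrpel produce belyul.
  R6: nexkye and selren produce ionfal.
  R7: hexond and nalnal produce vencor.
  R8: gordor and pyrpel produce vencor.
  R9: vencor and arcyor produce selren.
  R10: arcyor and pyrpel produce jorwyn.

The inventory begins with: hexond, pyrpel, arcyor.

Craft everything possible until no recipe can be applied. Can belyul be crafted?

Yes

arcyor and pyrpel → jorwyn (R10).
Using R3, arcyor and pyrpel make nalnal.
hexond and nalnal → vencor (R7).
vencor and arcyor → selren (R9).
Using R5, selren, jorwyn, and pyrpel make belyul.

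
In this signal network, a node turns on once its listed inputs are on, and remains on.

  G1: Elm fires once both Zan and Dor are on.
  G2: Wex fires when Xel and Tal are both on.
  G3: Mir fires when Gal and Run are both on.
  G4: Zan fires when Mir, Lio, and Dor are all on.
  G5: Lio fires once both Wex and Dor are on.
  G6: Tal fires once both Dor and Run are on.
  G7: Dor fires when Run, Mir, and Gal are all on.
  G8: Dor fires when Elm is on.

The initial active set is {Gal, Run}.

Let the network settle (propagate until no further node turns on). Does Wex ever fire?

Wex would need Xel and Tal (G2), but Xel never turns on.

No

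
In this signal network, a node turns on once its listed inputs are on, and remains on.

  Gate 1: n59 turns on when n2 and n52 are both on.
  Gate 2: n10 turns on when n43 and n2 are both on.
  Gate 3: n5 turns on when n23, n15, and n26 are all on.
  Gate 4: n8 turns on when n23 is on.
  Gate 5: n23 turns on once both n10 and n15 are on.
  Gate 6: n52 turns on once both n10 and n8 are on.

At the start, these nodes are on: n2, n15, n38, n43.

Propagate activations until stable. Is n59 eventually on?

n43 and n2 are on, so n10 turns on (Gate 2).
Gate 5: n10 and n15 on → n23 on.
n23 is on, so n8 turns on (Gate 4).
Gate 6: n10 and n8 on → n52 on.
n2 and n52 are on, so n59 turns on (Gate 1).

Yes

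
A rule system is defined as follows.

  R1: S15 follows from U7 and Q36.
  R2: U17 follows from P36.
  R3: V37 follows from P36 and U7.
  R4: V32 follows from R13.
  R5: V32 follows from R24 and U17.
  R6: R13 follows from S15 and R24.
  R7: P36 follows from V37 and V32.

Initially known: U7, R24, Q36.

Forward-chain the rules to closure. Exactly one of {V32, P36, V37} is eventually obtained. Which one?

V32

U7 and Q36 hold, so S15 follows (R1).
From S15 and R24, R6 gives R13.
From R13, R4 gives V32.
P36 would need V37 and V32 (R7), but V37 is never established. V37 would need P36 and U7 (R3), but P36 is never established.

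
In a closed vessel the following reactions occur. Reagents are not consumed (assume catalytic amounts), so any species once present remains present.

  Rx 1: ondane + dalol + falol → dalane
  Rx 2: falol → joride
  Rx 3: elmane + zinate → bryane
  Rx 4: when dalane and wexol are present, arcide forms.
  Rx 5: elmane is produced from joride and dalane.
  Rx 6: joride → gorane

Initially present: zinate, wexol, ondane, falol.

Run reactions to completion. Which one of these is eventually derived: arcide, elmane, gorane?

gorane

falol present → joride forms (Rx 2).
joride present → gorane forms (Rx 6).
elmane would need joride and dalane (Rx 5), but dalane never forms. arcide would need dalane and wexol (Rx 4), but dalane never forms.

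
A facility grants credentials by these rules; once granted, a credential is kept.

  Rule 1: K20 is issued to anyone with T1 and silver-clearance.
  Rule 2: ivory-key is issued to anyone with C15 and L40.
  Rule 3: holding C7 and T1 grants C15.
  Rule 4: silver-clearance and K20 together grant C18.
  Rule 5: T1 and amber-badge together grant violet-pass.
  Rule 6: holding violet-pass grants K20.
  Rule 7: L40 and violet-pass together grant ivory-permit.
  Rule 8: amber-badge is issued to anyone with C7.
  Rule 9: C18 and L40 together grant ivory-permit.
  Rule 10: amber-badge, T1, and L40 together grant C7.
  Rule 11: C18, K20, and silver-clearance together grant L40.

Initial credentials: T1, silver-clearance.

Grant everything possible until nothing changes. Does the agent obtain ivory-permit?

Yes

Holding T1 and silver-clearance grants K20 (Rule 1).
Holding silver-clearance and K20 grants C18 (Rule 4).
Holding C18, K20, and silver-clearance grants L40 (Rule 11).
Holding C18 and L40 grants ivory-permit (Rule 9).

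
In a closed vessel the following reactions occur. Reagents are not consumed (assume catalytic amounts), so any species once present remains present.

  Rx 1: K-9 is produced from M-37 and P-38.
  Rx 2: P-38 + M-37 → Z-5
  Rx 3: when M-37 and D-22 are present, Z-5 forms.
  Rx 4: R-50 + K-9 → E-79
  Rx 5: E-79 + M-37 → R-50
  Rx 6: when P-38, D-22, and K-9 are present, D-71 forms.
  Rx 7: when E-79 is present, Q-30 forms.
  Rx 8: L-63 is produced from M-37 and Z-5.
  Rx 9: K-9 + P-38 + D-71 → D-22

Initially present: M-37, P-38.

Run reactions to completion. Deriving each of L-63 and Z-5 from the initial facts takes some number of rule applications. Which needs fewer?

Z-5

Z-5: P-38 and M-37 present → Z-5 forms (Rx 2). [1 rule application]
L-63: P-38 and M-37 present → Z-5 forms (Rx 2). M-37 and Z-5 present → L-63 forms (Rx 8). [2 rule applications]
Z-5 needs fewer.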